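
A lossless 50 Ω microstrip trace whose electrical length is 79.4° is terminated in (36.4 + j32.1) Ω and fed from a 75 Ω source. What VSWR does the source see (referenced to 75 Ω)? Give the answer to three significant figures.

VSWR ≈ 2.12

tan(βl) = 5.34
Z_in = Z_0·(Z_L + jZ_0·tanβl)/(Z_0 + jZ_L·tanβl) = 51.1 − j41.3 Ω
Γ_s = (Z_in − Z_s)/(Z_in + Z_s) = (-23.9 − j41.3)/(126 − j41.3), |Γ_s| = 0.359
VSWR = (1 + |Γ_s|)/(1 − |Γ_s|)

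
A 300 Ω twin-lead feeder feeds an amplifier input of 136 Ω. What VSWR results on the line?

VSWR ≈ 2.21

Γ = (136 − 300)/(136 + 300) = -0.376
VSWR = (1 + 0.376)/(1 − 0.376)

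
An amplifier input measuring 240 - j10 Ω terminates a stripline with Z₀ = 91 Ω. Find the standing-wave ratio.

Γ = (Z_L − Z_0)/(Z_L + Z_0) = (149 − j10)/(331 − j10)
|Γ| = 149/331 = 0.451
VSWR = (1 + |Γ|)/(1 − |Γ|) = 1.45/0.549

VSWR ≈ 2.64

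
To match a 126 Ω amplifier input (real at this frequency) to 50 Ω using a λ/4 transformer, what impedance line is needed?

Z_qwt = √(Z_0·R_L) = √(50 × 126) = √6300

Z_qwt ≈ 79.4 Ω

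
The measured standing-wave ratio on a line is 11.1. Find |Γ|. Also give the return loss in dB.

|Γ| = (S − 1)/(S + 1) = (11.1 − 1)/(11.1 + 1) = 10.1/12.1
RL = −20·log₁₀|Γ| = −20·log₁₀(0.835)

|Γ| ≈ 0.835; return loss ≈ 1.57 dB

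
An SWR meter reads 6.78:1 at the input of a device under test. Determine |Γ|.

|Γ| ≈ 0.743

|Γ| = (S − 1)/(S + 1) = (6.78 − 1)/(6.78 + 1) = 5.78/7.78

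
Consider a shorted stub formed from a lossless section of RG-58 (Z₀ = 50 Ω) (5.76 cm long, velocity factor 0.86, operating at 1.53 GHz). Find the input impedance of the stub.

λ = v/f = 0.86·c / 1.53 GHz = 0.169 m
βl = 2π·l/λ = 2π × 0.342 = 123°
tan(βl) = -1.54
For a shorted stub, Z_in = jZ_0·tan(βl)

Z_in ≈ −j77.1 Ω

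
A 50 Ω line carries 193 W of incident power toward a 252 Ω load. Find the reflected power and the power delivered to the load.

Γ = (252 − 50)/(252 + 50) = 0.669
|Γ|² = 0.447
P_refl = |Γ|²·P_inc = 86.3 W, P_del = (1 − |Γ|²)·P_inc = 107 W

P_reflected ≈ 86.3 W; P_delivered ≈ 107 W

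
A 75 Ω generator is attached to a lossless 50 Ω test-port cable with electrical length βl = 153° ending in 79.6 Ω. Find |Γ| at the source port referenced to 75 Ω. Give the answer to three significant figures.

tan(βl) = -0.51
Z_in = Z_0·(Z_L + jZ_0·tanβl)/(Z_0 + jZ_L·tanβl) = 60.5 + j23.6 Ω
Γ_s = (Z_in − Z_s)/(Z_in + Z_s) = (-14.5 + j23.6)/(135 + j23.6), |Γ_s| = 0.201

|Γ| ≈ 0.201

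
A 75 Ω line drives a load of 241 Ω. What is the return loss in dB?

RL ≈ 5.59 dB

Γ = (241 − 75)/(241 + 75) = 0.525
RL = −20·log₁₀|Γ| = −20·log₁₀(0.525)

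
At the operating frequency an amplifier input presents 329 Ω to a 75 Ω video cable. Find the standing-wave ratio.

VSWR ≈ 4.39

For a purely resistive load, VSWR = R_L/Z_0 or Z_0/R_L (whichever > 1) = 329/75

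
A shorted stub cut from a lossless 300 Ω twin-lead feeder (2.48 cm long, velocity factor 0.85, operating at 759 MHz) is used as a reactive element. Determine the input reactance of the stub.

λ = v/f = 0.85·c / 759 MHz = 0.336 m
βl = 2π·l/λ = 2π × 0.0738 = 26.6°
tan(βl) = 0.5
For a shorted stub, Z_in = jZ_0·tan(βl)

X_in ≈ 150 Ω (inductive)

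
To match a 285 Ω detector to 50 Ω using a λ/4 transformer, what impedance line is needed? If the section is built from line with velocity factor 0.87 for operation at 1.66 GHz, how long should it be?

Z_qwt = √(Z_0·R_L) = √(50 × 285) = √14250
λ = 0.87·c/f = 0.157 m, so l = λ/4 = 0.0393 m

Z_qwt ≈ 119 Ω; length ≈ 3.93 cm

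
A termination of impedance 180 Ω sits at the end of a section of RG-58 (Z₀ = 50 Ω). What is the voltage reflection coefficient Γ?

Γ = 0.565

Γ = (Z_L − Z_0)/(Z_L + Z_0) = (180 − 50)/(180 + 50) = 130/230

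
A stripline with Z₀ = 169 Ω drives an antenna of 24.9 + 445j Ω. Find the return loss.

RL ≈ 0.322 dB

Γ = (-144.1 + j445)/(193.9 + j445), |Γ| = 0.964
RL = −20·log₁₀|Γ| = −20·log₁₀(0.964)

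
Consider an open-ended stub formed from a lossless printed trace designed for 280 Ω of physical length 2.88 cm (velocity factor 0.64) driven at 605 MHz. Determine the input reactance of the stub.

X_in ≈ -437 Ω (capacitive)

λ = v/f = 0.64·c / 605 MHz = 0.317 m
βl = 2π·l/λ = 2π × 0.0907 = 32.7°
tan(βl) = 0.641
For an open-ended stub, Z_in = −jZ_0·cot(βl) = −jZ_0/tan(βl)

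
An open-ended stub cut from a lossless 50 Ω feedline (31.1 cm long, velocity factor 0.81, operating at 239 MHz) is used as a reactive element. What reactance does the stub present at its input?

λ = v/f = 0.81·c / 239 MHz = 1.02 m
βl = 2π·l/λ = 2π × 0.306 = 110°
tan(βl) = -2.73
For an open-ended stub, Z_in = −jZ_0·cot(βl) = −jZ_0/tan(βl)

X_in ≈ 18.3 Ω (inductive)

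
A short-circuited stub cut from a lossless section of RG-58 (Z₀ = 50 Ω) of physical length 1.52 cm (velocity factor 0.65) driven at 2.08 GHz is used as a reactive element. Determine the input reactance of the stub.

λ = v/f = 0.65·c / 2.08 GHz = 0.0938 m
βl = 2π·l/λ = 2π × 0.162 = 58.4°
tan(βl) = 1.62
For a short-circuited stub, Z_in = jZ_0·tan(βl)

X_in ≈ 81.2 Ω (inductive)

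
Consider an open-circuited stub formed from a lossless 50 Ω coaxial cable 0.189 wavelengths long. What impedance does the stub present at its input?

Z_in ≈ −j20.2 Ω

βl = 2π × 0.189 = 68°
tan(βl) = 2.48
For an open-circuited stub, Z_in = −jZ_0·cot(βl) = −jZ_0/tan(βl)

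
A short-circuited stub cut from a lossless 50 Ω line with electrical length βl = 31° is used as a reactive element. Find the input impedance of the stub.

tan(βl) = 0.601
For a short-circuited stub, Z_in = jZ_0·tan(βl)

Z_in ≈ +j30 Ω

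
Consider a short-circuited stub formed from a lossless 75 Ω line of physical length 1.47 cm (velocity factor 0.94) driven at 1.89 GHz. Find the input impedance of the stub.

λ = v/f = 0.94·c / 1.89 GHz = 0.149 m
βl = 2π·l/λ = 2π × 0.0985 = 35.5°
tan(βl) = 0.712
For a short-circuited stub, Z_in = jZ_0·tan(βl)

Z_in ≈ +j53.4 Ω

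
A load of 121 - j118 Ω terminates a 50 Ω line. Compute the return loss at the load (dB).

RL ≈ 3.57 dB

Γ = (71 − j118)/(171 − j118), |Γ| = 0.663
RL = −20·log₁₀|Γ| = −20·log₁₀(0.663)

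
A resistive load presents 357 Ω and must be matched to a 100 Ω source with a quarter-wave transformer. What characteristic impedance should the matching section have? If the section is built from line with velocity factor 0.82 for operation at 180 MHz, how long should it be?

Z_qwt = √(Z_0·R_L) = √(100 × 357) = √35700
λ = 0.82·c/f = 1.37 m, so l = λ/4 = 0.342 m

Z_qwt ≈ 189 Ω; length ≈ 34.2 cm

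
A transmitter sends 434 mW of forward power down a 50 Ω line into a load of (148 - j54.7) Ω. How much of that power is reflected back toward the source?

P_reflected ≈ 130 mW

|Γ| = |(98 − j54.7)/(198 − j54.7)| = 0.546
|Γ|² = 0.299
P_refl = |Γ|²·P_inc = 130 mW, P_del = (1 − |Γ|²)·P_inc = 304 mW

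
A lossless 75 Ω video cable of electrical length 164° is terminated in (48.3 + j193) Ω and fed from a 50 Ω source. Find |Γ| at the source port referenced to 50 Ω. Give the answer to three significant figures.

|Γ| ≈ 0.875

tan(βl) = -0.287
Z_in = Z_0·(Z_L + jZ_0·tanβl)/(Z_0 + jZ_L·tanβl) = 17.1 + j100 Ω
Γ_s = (Z_in − Z_s)/(Z_in + Z_s) = (-32.9 + j100)/(67.1 + j100), |Γ_s| = 0.875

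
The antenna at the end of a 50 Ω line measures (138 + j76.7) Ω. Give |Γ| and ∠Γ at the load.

Γ = (Z_L − Z_0)/(Z_L + Z_0) = (88 + j76.7)/(188 + j76.7)
|Γ| = 117/203 = 0.575

Γ ≈ 0.575 ∠ 18.9°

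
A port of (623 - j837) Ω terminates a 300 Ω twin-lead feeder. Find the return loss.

RL ≈ 2.85 dB

Γ = (323 − j837)/(923 − j837), |Γ| = 0.72
RL = −20·log₁₀|Γ| = −20·log₁₀(0.72)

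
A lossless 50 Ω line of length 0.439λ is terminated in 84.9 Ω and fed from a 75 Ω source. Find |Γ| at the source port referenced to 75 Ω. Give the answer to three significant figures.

|Γ| ≈ 0.187

βl = 2π × 0.439 = 158°
tan(βl) = -0.403
Z_in = Z_0·(Z_L + jZ_0·tanβl)/(Z_0 + jZ_L·tanβl) = 67.2 + j25.8 Ω
Γ_s = (Z_in − Z_s)/(Z_in + Z_s) = (-7.8 + j25.8)/(142 + j25.8), |Γ_s| = 0.187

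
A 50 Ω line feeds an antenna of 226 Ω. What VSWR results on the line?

VSWR ≈ 4.52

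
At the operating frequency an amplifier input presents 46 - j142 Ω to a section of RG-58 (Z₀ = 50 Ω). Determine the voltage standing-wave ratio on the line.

VSWR ≈ 10.7

Γ = (Z_L − Z_0)/(Z_L + Z_0) = (-4 − j142)/(96 − j142)
|Γ| = 142/171 = 0.829
VSWR = (1 + |Γ|)/(1 − |Γ|) = 1.83/0.171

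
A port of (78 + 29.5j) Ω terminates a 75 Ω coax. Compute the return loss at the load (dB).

Γ = (3 + j29.5)/(153 + j29.5), |Γ| = 0.19
RL = −20·log₁₀|Γ| = −20·log₁₀(0.19)

RL ≈ 14.4 dB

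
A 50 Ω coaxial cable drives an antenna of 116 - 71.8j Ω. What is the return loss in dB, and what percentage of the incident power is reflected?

Γ = (66 − j71.8)/(166 − j71.8), |Γ| = 0.539
RL = −20·log₁₀(0.539) = 5.36 dB
P_refl/P_inc = |Γ|² = 0.291

RL ≈ 5.36 dB; 29.1% of incident power reflected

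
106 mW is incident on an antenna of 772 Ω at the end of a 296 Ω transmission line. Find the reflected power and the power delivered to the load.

P_reflected ≈ 21.1 mW; P_delivered ≈ 84.9 mW

Γ = (772 − 296)/(772 + 296) = 0.446
|Γ|² = 0.199
P_refl = |Γ|²·P_inc = 21.1 mW, P_del = (1 − |Γ|²)·P_inc = 84.9 mW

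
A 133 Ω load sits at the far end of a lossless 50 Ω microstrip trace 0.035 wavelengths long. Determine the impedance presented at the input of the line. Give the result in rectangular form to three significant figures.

Z_in ≈ 103 − j50.2 Ω

βl = 2π × 0.035 = 12.6°
tan(βl) = tan(12.6°) = 0.224
Z_in = Z_0·(Z_L + jZ_0·tanβl)/(Z_0 + jZ_L·tanβl)
     = 50·(133 + j11.2)/(50 + j29.7)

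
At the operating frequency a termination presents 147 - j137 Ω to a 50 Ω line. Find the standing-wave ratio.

Γ = (Z_L − Z_0)/(Z_L + Z_0) = (97 − j137)/(197 − j137)
|Γ| = 168/240 = 0.7
VSWR = (1 + |Γ|)/(1 − |Γ|) = 1.7/0.3

VSWR ≈ 5.66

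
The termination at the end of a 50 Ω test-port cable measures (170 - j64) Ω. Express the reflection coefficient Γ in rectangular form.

Γ ≈ 0.581 − j0.122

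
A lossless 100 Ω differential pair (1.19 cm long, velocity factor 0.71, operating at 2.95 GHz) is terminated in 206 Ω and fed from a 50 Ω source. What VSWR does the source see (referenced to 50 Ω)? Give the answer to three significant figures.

VSWR ≈ 2.15

λ = v/f = 0.71·c / 2.95 GHz = 0.0722 m
βl = 2π·l/λ = 2π × 0.165 = 59.3°
tan(βl) = 1.69
Z_in = Z_0·(Z_L + jZ_0·tanβl)/(Z_0 + jZ_L·tanβl) = 60.6 − j41.9 Ω
Γ_s = (Z_in − Z_s)/(Z_in + Z_s) = (10.6 − j41.9)/(111 − j41.9), |Γ_s| = 0.365
VSWR = (1 + |Γ_s|)/(1 − |Γ_s|)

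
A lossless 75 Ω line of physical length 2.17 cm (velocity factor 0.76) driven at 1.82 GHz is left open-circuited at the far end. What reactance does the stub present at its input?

X_in ≈ -39.3 Ω (capacitive)

λ = v/f = 0.76·c / 1.82 GHz = 0.125 m
βl = 2π·l/λ = 2π × 0.173 = 62.4°
tan(βl) = 1.91
For an open-circuited stub, Z_in = −jZ_0·cot(βl) = −jZ_0/tan(βl)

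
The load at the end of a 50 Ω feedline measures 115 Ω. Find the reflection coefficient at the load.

Γ = 0.394

Γ = (Z_L − Z_0)/(Z_L + Z_0) = (115 − 50)/(115 + 50) = 65/165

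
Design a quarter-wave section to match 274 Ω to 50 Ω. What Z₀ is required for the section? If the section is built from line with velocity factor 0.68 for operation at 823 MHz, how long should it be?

Z_qwt = √(Z_0·R_L) = √(50 × 274) = √13700
λ = 0.68·c/f = 0.248 m, so l = λ/4 = 0.062 m

Z_qwt ≈ 117 Ω; length ≈ 6.2 cm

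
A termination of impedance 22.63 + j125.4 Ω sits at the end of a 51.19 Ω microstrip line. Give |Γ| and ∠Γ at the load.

Γ = (Z_L − Z_0)/(Z_L + Z_0) = (-28.56 + j125.4)/(73.82 + j125.4)
|Γ| = 129/146 = 0.884

Γ ≈ 0.884 ∠ 43.3°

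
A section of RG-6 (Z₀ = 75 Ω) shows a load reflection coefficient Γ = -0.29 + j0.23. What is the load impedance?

Z_L ≈ 37.7 + j20.1 Ω

Z_L = Z_0·(1 + Γ)/(1 − Γ) = 75·(0.71 + j0.23)/(1.29 − j0.23)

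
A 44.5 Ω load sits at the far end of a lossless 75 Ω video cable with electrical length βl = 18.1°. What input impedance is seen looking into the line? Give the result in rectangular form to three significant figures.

Z_in ≈ 47.5 + j15.3 Ω

tan(βl) = tan(18.1°) = 0.327
Z_in = Z_0·(Z_L + jZ_0·tanβl)/(Z_0 + jZ_L·tanβl)
     = 75·(44.5 + j24.5)/(75 + j14.5)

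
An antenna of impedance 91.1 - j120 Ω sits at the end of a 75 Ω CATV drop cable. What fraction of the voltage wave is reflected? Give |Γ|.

Γ = (Z_L − Z_0)/(Z_L + Z_0) = (16.1 − j120)/(166.1 − j120)
|Γ| = 121/205

|Γ| ≈ 0.591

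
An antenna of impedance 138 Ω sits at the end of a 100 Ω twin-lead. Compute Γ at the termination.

Γ = (Z_L − Z_0)/(Z_L + Z_0) = (138 − 100)/(138 + 100) = 38/238

Γ = 0.16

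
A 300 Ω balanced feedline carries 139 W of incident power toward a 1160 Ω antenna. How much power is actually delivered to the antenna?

P_delivered ≈ 90.8 W

Γ = (1160 − 300)/(1160 + 300) = 0.589
|Γ|² = 0.347
P_refl = |Γ|²·P_inc = 48.2 W, P_del = (1 − |Γ|²)·P_inc = 90.8 W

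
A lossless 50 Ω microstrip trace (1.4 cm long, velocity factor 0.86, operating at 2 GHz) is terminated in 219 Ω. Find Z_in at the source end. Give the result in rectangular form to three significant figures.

λ = v/f = 0.86·c / 2 GHz = 0.129 m
βl = 2π·l/λ = 2π × 0.109 = 39.1°
tan(βl) = tan(39.1°) = 0.812
Z_in = Z_0·(Z_L + jZ_0·tanβl)/(Z_0 + jZ_L·tanβl)
     = 50·(219 + j40.6)/(50 + j178)

Z_in ≈ 26.6 − j54.1 Ω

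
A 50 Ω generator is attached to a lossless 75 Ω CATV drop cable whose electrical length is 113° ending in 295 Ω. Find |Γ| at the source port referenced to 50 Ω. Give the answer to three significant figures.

|Γ| ≈ 0.519

tan(βl) = -2.36
Z_in = Z_0·(Z_L + jZ_0·tanβl)/(Z_0 + jZ_L·tanβl) = 22.2 + j29.4 Ω
Γ_s = (Z_in − Z_s)/(Z_in + Z_s) = (-27.8 + j29.4)/(72.2 + j29.4), |Γ_s| = 0.519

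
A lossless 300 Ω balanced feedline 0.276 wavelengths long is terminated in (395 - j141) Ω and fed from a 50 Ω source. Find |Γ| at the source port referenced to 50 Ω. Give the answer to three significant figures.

βl = 2π × 0.276 = 99.4°
tan(βl) = -6.07
Z_in = Z_0·(Z_L + jZ_0·tanβl)/(Z_0 + jZ_L·tanβl) = 222 + j101 Ω
Γ_s = (Z_in − Z_s)/(Z_in + Z_s) = (172 + j101)/(272 + j101), |Γ_s| = 0.687

|Γ| ≈ 0.687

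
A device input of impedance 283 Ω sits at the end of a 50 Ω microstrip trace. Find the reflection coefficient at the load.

Γ = 0.7

Γ = (Z_L − Z_0)/(Z_L + Z_0) = (283 − 50)/(283 + 50) = 233/333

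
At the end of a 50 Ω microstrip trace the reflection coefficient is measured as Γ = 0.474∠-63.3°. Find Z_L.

Z_L = Z_0·(1 + Γ)/(1 − Γ) = 50·(1.21 − j0.423)/(0.787 + j0.423)

Z_L ≈ 48.5 − j53 Ω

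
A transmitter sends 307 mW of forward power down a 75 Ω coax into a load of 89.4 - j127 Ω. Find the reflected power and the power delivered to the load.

|Γ| = |(14.4 − j127)/(164.4 − j127)| = 0.615
|Γ|² = 0.379
P_refl = |Γ|²·P_inc = 116 mW, P_del = (1 − |Γ|²)·P_inc = 191 mW

P_reflected ≈ 116 mW; P_delivered ≈ 191 mW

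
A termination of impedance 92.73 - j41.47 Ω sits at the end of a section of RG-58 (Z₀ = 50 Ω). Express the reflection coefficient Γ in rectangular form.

Γ = (Z_L − Z_0)/(Z_L + Z_0) = (42.73 − j41.47)/(142.7 − j41.47)

Γ ≈ 0.354 − j0.188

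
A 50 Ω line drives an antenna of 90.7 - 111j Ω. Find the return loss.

Γ = (40.7 − j111)/(140.7 − j111), |Γ| = 0.66
RL = −20·log₁₀|Γ| = −20·log₁₀(0.66)

RL ≈ 3.61 dB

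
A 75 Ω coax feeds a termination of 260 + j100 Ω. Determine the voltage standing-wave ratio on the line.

Γ = (Z_L − Z_0)/(Z_L + Z_0) = (185 + j100)/(335 + j100)
|Γ| = 210/350 = 0.602
VSWR = (1 + |Γ|)/(1 − |Γ|) = 1.6/0.398

VSWR ≈ 4.02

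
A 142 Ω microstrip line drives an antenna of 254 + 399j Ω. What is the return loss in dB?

RL ≈ 2.65 dB

Γ = (112 + j399)/(396 + j399), |Γ| = 0.737
RL = −20·log₁₀|Γ| = −20·log₁₀(0.737)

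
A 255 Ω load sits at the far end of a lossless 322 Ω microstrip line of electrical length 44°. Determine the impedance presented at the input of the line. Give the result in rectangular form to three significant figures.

Z_in ≈ 311 + j73.2 Ω

tan(βl) = tan(44°) = 0.966
Z_in = Z_0·(Z_L + jZ_0·tanβl)/(Z_0 + jZ_L·tanβl)
     = 322·(255 + j311)/(322 + j246)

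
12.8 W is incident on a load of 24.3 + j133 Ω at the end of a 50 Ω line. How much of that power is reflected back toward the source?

P_reflected ≈ 10.1 W

|Γ| = |(-25.7 + j133)/(74.3 + j133)| = 0.889
|Γ|² = 0.791
P_refl = |Γ|²·P_inc = 10.1 W, P_del = (1 − |Γ|²)·P_inc = 2.68 W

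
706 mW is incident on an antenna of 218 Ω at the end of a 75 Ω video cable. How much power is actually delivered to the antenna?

Γ = (218 − 75)/(218 + 75) = 0.488
|Γ|² = 0.238
P_refl = |Γ|²·P_inc = 168 mW, P_del = (1 − |Γ|²)·P_inc = 538 mW

P_delivered ≈ 538 mW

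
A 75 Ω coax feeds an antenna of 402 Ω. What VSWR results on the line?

VSWR ≈ 5.36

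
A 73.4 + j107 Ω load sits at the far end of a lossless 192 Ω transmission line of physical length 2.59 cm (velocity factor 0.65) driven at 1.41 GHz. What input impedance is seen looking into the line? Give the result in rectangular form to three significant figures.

Z_in ≈ 518 − j272 Ω

λ = v/f = 0.65·c / 1.41 GHz = 0.138 m
βl = 2π·l/λ = 2π × 0.187 = 67.4°
tan(βl) = tan(67.4°) = 2.4
Z_in = Z_0·(Z_L + jZ_0·tanβl)/(Z_0 + jZ_L·tanβl)
     = 192·(73.4 + j569)/(-65.3 + j177)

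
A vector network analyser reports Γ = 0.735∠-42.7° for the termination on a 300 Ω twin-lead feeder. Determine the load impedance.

Z_L ≈ 300 − j650 Ω

Z_L = Z_0·(1 + Γ)/(1 − Γ) = 300·(1.54 − j0.498)/(0.46 + j0.498)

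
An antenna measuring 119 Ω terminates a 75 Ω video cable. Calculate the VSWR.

VSWR ≈ 1.59

For a purely resistive load, VSWR = R_L/Z_0 or Z_0/R_L (whichever > 1) = 119/75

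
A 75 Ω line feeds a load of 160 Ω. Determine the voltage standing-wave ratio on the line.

Γ = (160 − 75)/(160 + 75) = 0.362
VSWR = (1 + 0.362)/(1 − 0.362)

VSWR ≈ 2.13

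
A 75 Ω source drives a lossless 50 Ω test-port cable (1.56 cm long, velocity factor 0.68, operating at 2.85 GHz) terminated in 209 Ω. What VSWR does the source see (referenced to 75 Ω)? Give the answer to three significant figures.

λ = v/f = 0.68·c / 2.85 GHz = 0.0716 m
βl = 2π·l/λ = 2π × 0.218 = 78.5°
tan(βl) = 4.9
Z_in = Z_0·(Z_L + jZ_0·tanβl)/(Z_0 + jZ_L·tanβl) = 12.4 − j9.6 Ω
Γ_s = (Z_in − Z_s)/(Z_in + Z_s) = (-62.6 − j9.6)/(87.4 − j9.6), |Γ_s| = 0.72
VSWR = (1 + |Γ_s|)/(1 − |Γ_s|)

VSWR ≈ 6.14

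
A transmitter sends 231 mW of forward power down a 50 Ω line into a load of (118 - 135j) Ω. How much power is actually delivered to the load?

P_delivered ≈ 117 mW

|Γ| = |(68 − j135)/(168 − j135)| = 0.701
|Γ|² = 0.492
P_refl = |Γ|²·P_inc = 114 mW, P_del = (1 − |Γ|²)·P_inc = 117 mW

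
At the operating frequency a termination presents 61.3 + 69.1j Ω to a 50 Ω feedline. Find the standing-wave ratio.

VSWR ≈ 3.3

Γ = (Z_L − Z_0)/(Z_L + Z_0) = (11.3 + j69.1)/(111.3 + j69.1)
|Γ| = 70/131 = 0.534
VSWR = (1 + |Γ|)/(1 − |Γ|) = 1.53/0.466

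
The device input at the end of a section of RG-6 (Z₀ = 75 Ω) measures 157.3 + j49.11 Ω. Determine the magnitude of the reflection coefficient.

|Γ| ≈ 0.404

Γ = (Z_L − Z_0)/(Z_L + Z_0) = (82.3 + j49.11)/(232.3 + j49.11)
|Γ| = 95.8/237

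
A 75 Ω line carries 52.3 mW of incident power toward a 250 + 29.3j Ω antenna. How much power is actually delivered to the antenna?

P_delivered ≈ 36.8 mW

|Γ| = |(175 + j29.3)/(325 + j29.3)| = 0.544
|Γ|² = 0.296
P_refl = |Γ|²·P_inc = 15.5 mW, P_del = (1 − |Γ|²)·P_inc = 36.8 mW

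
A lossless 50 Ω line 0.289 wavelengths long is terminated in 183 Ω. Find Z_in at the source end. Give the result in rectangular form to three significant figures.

Z_in ≈ 14.4 + j11.5 Ω

βl = 2π × 0.289 = 104°
tan(βl) = tan(104°) = -4
Z_in = Z_0·(Z_L + jZ_0·tanβl)/(Z_0 + jZ_L·tanβl)
     = 50·(183 − j200)/(50 − j732)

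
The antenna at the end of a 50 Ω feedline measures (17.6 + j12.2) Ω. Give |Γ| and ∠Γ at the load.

Γ ≈ 0.504 ∠ 149°

Γ = (Z_L − Z_0)/(Z_L + Z_0) = (-32.4 + j12.2)/(67.6 + j12.2)
|Γ| = 34.6/68.7 = 0.504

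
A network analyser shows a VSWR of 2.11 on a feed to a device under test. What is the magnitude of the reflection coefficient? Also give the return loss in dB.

|Γ| ≈ 0.357; return loss ≈ 8.95 dB

|Γ| = (S − 1)/(S + 1) = (2.11 − 1)/(2.11 + 1) = 1.11/3.11
RL = −20·log₁₀|Γ| = −20·log₁₀(0.357)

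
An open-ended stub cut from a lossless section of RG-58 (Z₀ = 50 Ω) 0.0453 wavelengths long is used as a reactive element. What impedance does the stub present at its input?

βl = 2π × 0.0453 = 16.3°
tan(βl) = 0.293
For an open-ended stub, Z_in = −jZ_0·cot(βl) = −jZ_0/tan(βl)

Z_in ≈ −j171 Ω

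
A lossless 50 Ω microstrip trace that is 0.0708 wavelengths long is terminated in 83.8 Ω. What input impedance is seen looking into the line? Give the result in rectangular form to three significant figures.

Z_in ≈ 62.8 − j26.3 Ω

βl = 2π × 0.0708 = 25.5°
tan(βl) = tan(25.5°) = 0.477
Z_in = Z_0·(Z_L + jZ_0·tanβl)/(Z_0 + jZ_L·tanβl)
     = 50·(83.8 + j23.8)/(50 + j39.9)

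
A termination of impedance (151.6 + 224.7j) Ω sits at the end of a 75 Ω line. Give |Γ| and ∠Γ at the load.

Γ ≈ 0.744 ∠ 26.4°

Γ = (Z_L − Z_0)/(Z_L + Z_0) = (76.6 + j224.7)/(226.6 + j224.7)
|Γ| = 237/319 = 0.744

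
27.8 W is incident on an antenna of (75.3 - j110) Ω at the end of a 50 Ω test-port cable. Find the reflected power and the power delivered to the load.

|Γ| = |(25.3 − j110)/(125.3 − j110)| = 0.677
|Γ|² = 0.458
P_refl = |Γ|²·P_inc = 12.7 W, P_del = (1 − |Γ|²)·P_inc = 15.1 W

P_reflected ≈ 12.7 W; P_delivered ≈ 15.1 W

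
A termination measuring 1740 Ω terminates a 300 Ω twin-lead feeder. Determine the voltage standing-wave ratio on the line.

Γ = (1740 − 300)/(1740 + 300) = 0.706
VSWR = (1 + 0.706)/(1 − 0.706)

VSWR ≈ 5.8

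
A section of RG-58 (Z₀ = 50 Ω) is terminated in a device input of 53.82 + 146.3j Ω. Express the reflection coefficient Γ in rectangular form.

Γ ≈ 0.677 + j0.455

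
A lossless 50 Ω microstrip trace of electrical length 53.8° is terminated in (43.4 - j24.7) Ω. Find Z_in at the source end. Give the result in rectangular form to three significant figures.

Z_in ≈ 29.5 + j5.12 Ω

tan(βl) = tan(53.8°) = 1.37
Z_in = Z_0·(Z_L + jZ_0·tanβl)/(Z_0 + jZ_L·tanβl)
     = 50·(43.4 + j43.6)/(83.7 + j59.3)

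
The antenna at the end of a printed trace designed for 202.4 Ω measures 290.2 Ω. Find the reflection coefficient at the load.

Γ = 0.178

Γ = (Z_L − Z_0)/(Z_L + Z_0) = (290.2 − 202.4)/(290.2 + 202.4) = 87.8/492.6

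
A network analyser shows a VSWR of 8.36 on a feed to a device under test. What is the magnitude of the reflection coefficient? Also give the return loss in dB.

|Γ| ≈ 0.786; return loss ≈ 2.09 dB

|Γ| = (S − 1)/(S + 1) = (8.36 − 1)/(8.36 + 1) = 7.36/9.36
RL = −20·log₁₀|Γ| = −20·log₁₀(0.786)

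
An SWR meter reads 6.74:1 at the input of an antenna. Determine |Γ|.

|Γ| ≈ 0.742

|Γ| = (S − 1)/(S + 1) = (6.74 − 1)/(6.74 + 1) = 5.74/7.74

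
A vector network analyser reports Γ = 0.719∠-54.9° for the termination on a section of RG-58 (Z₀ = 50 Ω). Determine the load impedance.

Z_L = Z_0·(1 + Γ)/(1 − Γ) = 50·(1.41 − j0.588)/(0.587 + j0.588)

Z_L ≈ 35 − j85.2 Ω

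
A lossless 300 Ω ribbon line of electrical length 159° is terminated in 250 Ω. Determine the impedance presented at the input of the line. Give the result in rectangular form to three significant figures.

Z_in ≈ 260 − j31.9 Ω

tan(βl) = tan(159°) = -0.384
Z_in = Z_0·(Z_L + jZ_0·tanβl)/(Z_0 + jZ_L·tanβl)
     = 300·(250 − j115)/(300 − j96)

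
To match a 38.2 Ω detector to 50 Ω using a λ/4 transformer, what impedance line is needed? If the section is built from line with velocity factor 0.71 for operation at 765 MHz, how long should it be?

Z_qwt ≈ 43.7 Ω; length ≈ 6.96 cm

Z_qwt = √(Z_0·R_L) = √(50 × 38.2) = √1910
λ = 0.71·c/f = 0.278 m, so l = λ/4 = 0.0696 m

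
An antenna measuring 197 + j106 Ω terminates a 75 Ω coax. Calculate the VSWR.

VSWR ≈ 3.48

Γ = (Z_L − Z_0)/(Z_L + Z_0) = (122 + j106)/(272 + j106)
|Γ| = 162/292 = 0.554
VSWR = (1 + |Γ|)/(1 − |Γ|) = 1.55/0.446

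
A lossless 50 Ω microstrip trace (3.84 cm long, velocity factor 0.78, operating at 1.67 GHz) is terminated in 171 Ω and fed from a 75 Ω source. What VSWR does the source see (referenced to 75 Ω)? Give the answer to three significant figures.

λ = v/f = 0.78·c / 1.67 GHz = 0.14 m
βl = 2π·l/λ = 2π × 0.274 = 98.7°
tan(βl) = -6.57
Z_in = Z_0·(Z_L + jZ_0·tanβl)/(Z_0 + jZ_L·tanβl) = 14.9 + j6.95 Ω
Γ_s = (Z_in − Z_s)/(Z_in + Z_s) = (-60.1 + j6.95)/(89.9 + j6.95), |Γ_s| = 0.67
VSWR = (1 + |Γ_s|)/(1 − |Γ_s|)

VSWR ≈ 5.07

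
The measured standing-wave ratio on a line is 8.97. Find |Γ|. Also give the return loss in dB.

|Γ| ≈ 0.799; return loss ≈ 1.94 dB

|Γ| = (S − 1)/(S + 1) = (8.97 − 1)/(8.97 + 1) = 7.97/9.97
RL = −20·log₁₀|Γ| = −20·log₁₀(0.799)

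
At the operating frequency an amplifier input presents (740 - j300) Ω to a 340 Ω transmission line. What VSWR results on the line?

VSWR ≈ 2.61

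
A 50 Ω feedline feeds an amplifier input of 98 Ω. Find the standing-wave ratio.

VSWR ≈ 1.96

For a purely resistive load, VSWR = R_L/Z_0 or Z_0/R_L (whichever > 1) = 98/50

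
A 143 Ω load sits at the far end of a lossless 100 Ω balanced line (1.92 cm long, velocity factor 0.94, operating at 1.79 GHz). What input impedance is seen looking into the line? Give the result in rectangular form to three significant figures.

λ = v/f = 0.94·c / 1.79 GHz = 0.158 m
βl = 2π·l/λ = 2π × 0.122 = 43.9°
tan(βl) = tan(43.9°) = 0.961
Z_in = Z_0·(Z_L + jZ_0·tanβl)/(Z_0 + jZ_L·tanβl)
     = 100·(143 + j96.1)/(100 + j137)

Z_in ≈ 95.2 − j34.8 Ω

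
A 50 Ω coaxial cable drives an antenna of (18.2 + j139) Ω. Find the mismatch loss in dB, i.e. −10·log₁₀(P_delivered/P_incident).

Γ = (-31.8 + j139)/(68.2 + j139), |Γ| = 0.921
|Γ|² = 0.848, so P_del/P_inc = 1 − |Γ|² = 0.152
ML = −10·log₁₀(1 − |Γ|²)

mismatch loss ≈ 8.19 dB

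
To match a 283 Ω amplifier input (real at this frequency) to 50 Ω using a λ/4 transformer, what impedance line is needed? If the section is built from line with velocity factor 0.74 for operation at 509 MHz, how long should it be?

Z_qwt ≈ 119 Ω; length ≈ 10.9 cm

Z_qwt = √(Z_0·R_L) = √(50 × 283) = √14150
λ = 0.74·c/f = 0.436 m, so l = λ/4 = 0.109 m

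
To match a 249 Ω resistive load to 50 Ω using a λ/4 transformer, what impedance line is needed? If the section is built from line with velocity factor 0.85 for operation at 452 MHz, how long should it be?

Z_qwt ≈ 112 Ω; length ≈ 14.1 cm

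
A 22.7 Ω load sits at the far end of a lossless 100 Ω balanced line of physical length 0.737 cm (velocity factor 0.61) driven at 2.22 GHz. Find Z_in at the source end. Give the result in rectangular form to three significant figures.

λ = v/f = 0.61·c / 2.22 GHz = 0.0824 m
βl = 2π·l/λ = 2π × 0.0894 = 32.2°
tan(βl) = tan(32.2°) = 0.629
Z_in = Z_0·(Z_L + jZ_0·tanβl)/(Z_0 + jZ_L·tanβl)
     = 100·(22.7 + j62.9)/(100 + j14.3)

Z_in ≈ 31.1 + j58.5 Ω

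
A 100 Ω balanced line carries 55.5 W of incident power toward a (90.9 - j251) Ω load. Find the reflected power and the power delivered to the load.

|Γ| = |(-9.1 − j251)/(190.9 − j251)| = 0.796
|Γ|² = 0.634
P_refl = |Γ|²·P_inc = 35.2 W, P_del = (1 − |Γ|²)·P_inc = 20.3 W

P_reflected ≈ 35.2 W; P_delivered ≈ 20.3 W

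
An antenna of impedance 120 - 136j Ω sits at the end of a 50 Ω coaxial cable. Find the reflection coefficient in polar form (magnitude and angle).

Γ ≈ 0.703 ∠ -24.1°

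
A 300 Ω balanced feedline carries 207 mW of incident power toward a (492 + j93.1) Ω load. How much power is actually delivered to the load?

P_delivered ≈ 192 mW

|Γ| = |(192 + j93.1)/(792 + j93.1)| = 0.268
|Γ|² = 0.0716
P_refl = |Γ|²·P_inc = 14.8 mW, P_del = (1 − |Γ|²)·P_inc = 192 mW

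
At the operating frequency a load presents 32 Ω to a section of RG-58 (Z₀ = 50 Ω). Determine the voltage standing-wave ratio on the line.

For a purely resistive load, VSWR = R_L/Z_0 or Z_0/R_L (whichever > 1) = 50/32

VSWR ≈ 1.56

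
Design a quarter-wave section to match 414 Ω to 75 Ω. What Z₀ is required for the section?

Z_qwt = √(Z_0·R_L) = √(75 × 414) = √31050

Z_qwt ≈ 176 Ω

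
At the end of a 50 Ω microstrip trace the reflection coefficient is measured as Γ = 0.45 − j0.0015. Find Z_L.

Z_L ≈ 132 − j0.496 Ω

Z_L = Z_0·(1 + Γ)/(1 − Γ) = 50·(1.45 − j0.0015)/(0.55 + j0.0015)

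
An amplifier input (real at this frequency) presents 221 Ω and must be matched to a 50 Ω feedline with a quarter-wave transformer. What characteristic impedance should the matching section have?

Z_qwt = √(Z_0·R_L) = √(50 × 221) = √11050

Z_qwt ≈ 105 Ω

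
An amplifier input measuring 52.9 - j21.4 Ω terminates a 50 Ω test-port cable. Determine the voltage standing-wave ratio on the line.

Γ = (Z_L − Z_0)/(Z_L + Z_0) = (2.9 − j21.4)/(102.9 − j21.4)
|Γ| = 21.6/105 = 0.205
VSWR = (1 + |Γ|)/(1 − |Γ|) = 1.21/0.795

VSWR ≈ 1.52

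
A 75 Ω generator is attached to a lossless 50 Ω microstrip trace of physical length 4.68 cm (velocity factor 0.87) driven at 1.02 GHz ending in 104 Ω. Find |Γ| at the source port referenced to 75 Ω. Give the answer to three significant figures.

λ = v/f = 0.87·c / 1.02 GHz = 0.256 m
βl = 2π·l/λ = 2π × 0.183 = 65.8°
tan(βl) = 2.23
Z_in = Z_0·(Z_L + jZ_0·tanβl)/(Z_0 + jZ_L·tanβl) = 27.6 − j16.5 Ω
Γ_s = (Z_in − Z_s)/(Z_in + Z_s) = (-47.4 − j16.5)/(103 − j16.5), |Γ_s| = 0.483

|Γ| ≈ 0.483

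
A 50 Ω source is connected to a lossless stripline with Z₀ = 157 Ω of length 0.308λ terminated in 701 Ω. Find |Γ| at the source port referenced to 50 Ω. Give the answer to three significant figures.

|Γ| ≈ 0.54

βl = 2π × 0.308 = 111°
tan(βl) = -2.62
Z_in = Z_0·(Z_L + jZ_0·tanβl)/(Z_0 + jZ_L·tanβl) = 40 + j56.5 Ω
Γ_s = (Z_in − Z_s)/(Z_in + Z_s) = (-10 + j56.5)/(90 + j56.5), |Γ_s| = 0.54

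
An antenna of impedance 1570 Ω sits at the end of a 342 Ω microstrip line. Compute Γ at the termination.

Γ = 0.642

Γ = (Z_L − Z_0)/(Z_L + Z_0) = (1570 − 342)/(1570 + 342) = 1228/1912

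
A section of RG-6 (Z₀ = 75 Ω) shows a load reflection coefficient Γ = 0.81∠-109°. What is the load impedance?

Z_L ≈ 11.8 − j52.6 Ω

Z_L = Z_0·(1 + Γ)/(1 − Γ) = 75·(0.736 − j0.766)/(1.26 + j0.766)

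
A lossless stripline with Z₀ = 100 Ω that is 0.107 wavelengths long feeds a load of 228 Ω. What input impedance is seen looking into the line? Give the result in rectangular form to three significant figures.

βl = 2π × 0.107 = 38.5°
tan(βl) = tan(38.5°) = 0.796
Z_in = Z_0·(Z_L + jZ_0·tanβl)/(Z_0 + jZ_L·tanβl)
     = 100·(228 + j79.6)/(100 + j181)

Z_in ≈ 86.7 − j77.8 Ω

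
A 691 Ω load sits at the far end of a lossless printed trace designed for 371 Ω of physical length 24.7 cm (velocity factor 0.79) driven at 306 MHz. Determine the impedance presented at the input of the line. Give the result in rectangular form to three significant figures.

Z_in ≈ 228 + j115 Ω

λ = v/f = 0.79·c / 306 MHz = 0.775 m
βl = 2π·l/λ = 2π × 0.319 = 115°
tan(βl) = tan(115°) = -2.16
Z_in = Z_0·(Z_L + jZ_0·tanβl)/(Z_0 + jZ_L·tanβl)
     = 371·(691 − j803)/(371 − j1490)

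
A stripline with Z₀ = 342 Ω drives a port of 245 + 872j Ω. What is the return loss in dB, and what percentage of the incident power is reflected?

Γ = (-97 + j872)/(587 + j872), |Γ| = 0.835
RL = −20·log₁₀(0.835) = 1.57 dB
P_refl/P_inc = |Γ|² = 0.697

RL ≈ 1.57 dB; 69.7% of incident power reflected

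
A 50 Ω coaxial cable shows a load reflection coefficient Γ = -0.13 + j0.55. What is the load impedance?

Z_L = Z_0·(1 + Γ)/(1 − Γ) = 50·(0.87 + j0.55)/(1.13 − j0.55)

Z_L ≈ 21.5 + j34.8 Ω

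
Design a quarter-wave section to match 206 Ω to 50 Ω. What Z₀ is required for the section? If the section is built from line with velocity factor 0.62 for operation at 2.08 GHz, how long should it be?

Z_qwt = √(Z_0·R_L) = √(50 × 206) = √10300
λ = 0.62·c/f = 0.0894 m, so l = λ/4 = 0.0224 m

Z_qwt ≈ 101 Ω; length ≈ 2.24 cm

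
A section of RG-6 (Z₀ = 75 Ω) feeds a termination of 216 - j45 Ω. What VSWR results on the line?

VSWR ≈ 3.02

Γ = (Z_L − Z_0)/(Z_L + Z_0) = (141 − j45)/(291 − j45)
|Γ| = 148/294 = 0.503
VSWR = (1 + |Γ|)/(1 − |Γ|) = 1.5/0.497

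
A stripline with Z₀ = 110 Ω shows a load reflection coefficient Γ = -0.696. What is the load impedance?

Z_L ≈ 19.7 Ω

Z_L = Z_0·(1 + Γ)/(1 − Γ) = 110·(0.304)/(1.7)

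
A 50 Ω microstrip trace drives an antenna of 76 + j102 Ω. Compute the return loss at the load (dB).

RL ≈ 3.75 dB

Γ = (26 + j102)/(126 + j102), |Γ| = 0.649
RL = −20·log₁₀|Γ| = −20·log₁₀(0.649)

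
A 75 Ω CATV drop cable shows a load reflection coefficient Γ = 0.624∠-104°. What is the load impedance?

Z_L = Z_0·(1 + Γ)/(1 − Γ) = 75·(0.849 − j0.605)/(1.15 + j0.605)

Z_L ≈ 27.1 − j53.7 Ω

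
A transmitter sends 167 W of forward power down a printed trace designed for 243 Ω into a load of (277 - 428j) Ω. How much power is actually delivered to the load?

|Γ| = |(34 − j428)/(520 − j428)| = 0.638
|Γ|² = 0.406
P_refl = |Γ|²·P_inc = 67.9 W, P_del = (1 − |Γ|²)·P_inc = 99.1 W

P_delivered ≈ 99.1 W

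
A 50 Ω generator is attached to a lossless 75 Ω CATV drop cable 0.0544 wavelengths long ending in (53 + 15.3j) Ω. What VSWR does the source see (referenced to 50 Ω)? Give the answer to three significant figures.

βl = 2π × 0.0544 = 19.6°
tan(βl) = 0.356
Z_in = Z_0·(Z_L + jZ_0·tanβl)/(Z_0 + jZ_L·tanβl) = 64.7 + j27.7 Ω
Γ_s = (Z_in − Z_s)/(Z_in + Z_s) = (14.7 + j27.7)/(115 + j27.7), |Γ_s| = 0.266
VSWR = (1 + |Γ_s|)/(1 − |Γ_s|)

VSWR ≈ 1.72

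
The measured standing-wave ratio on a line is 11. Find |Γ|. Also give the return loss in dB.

|Γ| = (S − 1)/(S + 1) = (11 − 1)/(11 + 1) = 10/12
RL = −20·log₁₀|Γ| = −20·log₁₀(0.833)

|Γ| ≈ 0.833; return loss ≈ 1.58 dB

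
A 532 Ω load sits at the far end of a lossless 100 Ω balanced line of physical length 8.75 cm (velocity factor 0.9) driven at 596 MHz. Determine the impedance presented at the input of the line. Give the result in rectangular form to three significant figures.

Z_in ≈ 21.3 − j35.8 Ω

λ = v/f = 0.9·c / 596 MHz = 0.453 m
βl = 2π·l/λ = 2π × 0.193 = 69.5°
tan(βl) = tan(69.5°) = 2.68
Z_in = Z_0·(Z_L + jZ_0·tanβl)/(Z_0 + jZ_L·tanβl)
     = 100·(532 + j268)/(100 + j1430)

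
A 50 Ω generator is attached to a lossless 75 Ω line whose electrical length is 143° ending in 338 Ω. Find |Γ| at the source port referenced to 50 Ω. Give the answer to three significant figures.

tan(βl) = -0.754
Z_in = Z_0·(Z_L + jZ_0·tanβl)/(Z_0 + jZ_L·tanβl) = 42.3 + j87.1 Ω
Γ_s = (Z_in − Z_s)/(Z_in + Z_s) = (-7.72 + j87.1)/(92.3 + j87.1), |Γ_s| = 0.689

|Γ| ≈ 0.689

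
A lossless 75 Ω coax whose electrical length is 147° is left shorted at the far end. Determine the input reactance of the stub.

tan(βl) = -0.649
For a shorted stub, Z_in = jZ_0·tan(βl)

X_in ≈ -48.7 Ω (capacitive)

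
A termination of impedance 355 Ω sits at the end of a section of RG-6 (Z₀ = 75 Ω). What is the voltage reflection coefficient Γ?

Γ = 0.651

Γ = (Z_L − Z_0)/(Z_L + Z_0) = (355 − 75)/(355 + 75) = 280/430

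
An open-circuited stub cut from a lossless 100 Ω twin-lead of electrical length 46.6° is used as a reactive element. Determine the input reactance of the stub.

tan(βl) = 1.06
For an open-circuited stub, Z_in = −jZ_0·cot(βl) = −jZ_0/tan(βl)

X_in ≈ -94.6 Ω (capacitive)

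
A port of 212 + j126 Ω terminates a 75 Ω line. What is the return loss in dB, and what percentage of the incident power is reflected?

Γ = (137 + j126)/(287 + j126), |Γ| = 0.594
RL = −20·log₁₀(0.594) = 4.53 dB
P_refl/P_inc = |Γ|² = 0.353

RL ≈ 4.53 dB; 35.3% of incident power reflected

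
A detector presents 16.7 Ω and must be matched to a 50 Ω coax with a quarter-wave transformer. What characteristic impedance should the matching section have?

Z_qwt = √(Z_0·R_L) = √(50 × 16.7) = √835

Z_qwt ≈ 28.9 Ω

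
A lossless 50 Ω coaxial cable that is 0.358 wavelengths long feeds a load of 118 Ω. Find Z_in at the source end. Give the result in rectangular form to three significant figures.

βl = 2π × 0.358 = 129°
tan(βl) = tan(129°) = -1.24
Z_in = Z_0·(Z_L + jZ_0·tanβl)/(Z_0 + jZ_L·tanβl)
     = 50·(118 − j62)/(50 − j146)

Z_in ≈ 31.3 + j29.6 Ω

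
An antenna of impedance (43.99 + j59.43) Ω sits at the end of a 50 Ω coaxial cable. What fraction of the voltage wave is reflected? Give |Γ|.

|Γ| ≈ 0.537

Γ = (Z_L − Z_0)/(Z_L + Z_0) = (-6.01 + j59.43)/(93.99 + j59.43)
|Γ| = 59.7/111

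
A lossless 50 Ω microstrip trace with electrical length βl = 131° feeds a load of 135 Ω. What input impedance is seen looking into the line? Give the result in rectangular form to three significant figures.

Z_in ≈ 29.5 + j34 Ω

tan(βl) = tan(131°) = -1.15
Z_in = Z_0·(Z_L + jZ_0·tanβl)/(Z_0 + jZ_L·tanβl)
     = 50·(135 − j57.5)/(50 − j155)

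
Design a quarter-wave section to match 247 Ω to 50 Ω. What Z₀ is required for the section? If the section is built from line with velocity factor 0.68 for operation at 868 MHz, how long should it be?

Z_qwt ≈ 111 Ω; length ≈ 5.88 cm

Z_qwt = √(Z_0·R_L) = √(50 × 247) = √12350
λ = 0.68·c/f = 0.235 m, so l = λ/4 = 0.0588 m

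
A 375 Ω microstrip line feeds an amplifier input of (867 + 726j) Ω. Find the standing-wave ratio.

Γ = (Z_L − Z_0)/(Z_L + Z_0) = (492 + j726)/(1242 + j726)
|Γ| = 877/1440 = 0.61
VSWR = (1 + |Γ|)/(1 − |Γ|) = 1.61/0.39

VSWR ≈ 4.12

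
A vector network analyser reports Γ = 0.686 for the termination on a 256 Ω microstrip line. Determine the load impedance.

Z_L = Z_0·(1 + Γ)/(1 − Γ) = 256·(1.69)/(0.314)

Z_L ≈ 1370 Ω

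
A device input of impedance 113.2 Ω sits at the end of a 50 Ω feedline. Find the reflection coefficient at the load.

Γ = 0.387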